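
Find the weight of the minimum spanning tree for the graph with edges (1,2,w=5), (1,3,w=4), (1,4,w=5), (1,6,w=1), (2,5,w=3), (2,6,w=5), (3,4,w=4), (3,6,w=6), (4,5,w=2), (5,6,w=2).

Apply Kruskal's algorithm (sort edges by weight, add if no cycle):

Sorted edges by weight:
  (1,6) w=1
  (4,5) w=2
  (5,6) w=2
  (2,5) w=3
  (1,3) w=4
  (3,4) w=4
  (1,2) w=5
  (1,4) w=5
  (2,6) w=5
  (3,6) w=6

Add edge (1,6) w=1 -- no cycle. Running total: 1
Add edge (4,5) w=2 -- no cycle. Running total: 3
Add edge (5,6) w=2 -- no cycle. Running total: 5
Add edge (2,5) w=3 -- no cycle. Running total: 8
Add edge (1,3) w=4 -- no cycle. Running total: 12

MST edges: (1,6,w=1), (4,5,w=2), (5,6,w=2), (2,5,w=3), (1,3,w=4)
Total MST weight: 1 + 2 + 2 + 3 + 4 = 12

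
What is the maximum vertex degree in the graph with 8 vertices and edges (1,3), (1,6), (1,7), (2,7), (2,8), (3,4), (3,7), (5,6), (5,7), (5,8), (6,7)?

Step 1: Count edges incident to each vertex:
  deg(1) = 3 (neighbors: 3, 6, 7)
  deg(2) = 2 (neighbors: 7, 8)
  deg(3) = 3 (neighbors: 1, 4, 7)
  deg(4) = 1 (neighbors: 3)
  deg(5) = 3 (neighbors: 6, 7, 8)
  deg(6) = 3 (neighbors: 1, 5, 7)
  deg(7) = 5 (neighbors: 1, 2, 3, 5, 6)
  deg(8) = 2 (neighbors: 2, 5)

Step 2: Find maximum:
  max(3, 2, 3, 1, 3, 3, 5, 2) = 5 (vertex 7)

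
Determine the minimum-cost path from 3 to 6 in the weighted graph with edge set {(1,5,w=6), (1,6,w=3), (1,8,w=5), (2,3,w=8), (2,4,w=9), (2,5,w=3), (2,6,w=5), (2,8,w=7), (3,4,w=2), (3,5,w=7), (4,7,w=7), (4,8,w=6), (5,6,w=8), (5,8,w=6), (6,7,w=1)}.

Step 1: Build adjacency list with weights:
  1: 5(w=6), 6(w=3), 8(w=5)
  2: 3(w=8), 4(w=9), 5(w=3), 6(w=5), 8(w=7)
  3: 2(w=8), 4(w=2), 5(w=7)
  4: 2(w=9), 3(w=2), 7(w=7), 8(w=6)
  5: 1(w=6), 2(w=3), 3(w=7), 6(w=8), 8(w=6)
  6: 1(w=3), 2(w=5), 5(w=8), 7(w=1)
  7: 4(w=7), 6(w=1)
  8: 1(w=5), 2(w=7), 4(w=6), 5(w=6)

Step 2: Apply Dijkstra's algorithm from vertex 3:
  Visit vertex 3 (distance=0)
    Update dist[2] = 8
    Update dist[4] = 2
    Update dist[5] = 7
  Visit vertex 4 (distance=2)
    Update dist[7] = 9
    Update dist[8] = 8
  Visit vertex 5 (distance=7)
    Update dist[1] = 13
    Update dist[6] = 15
  Visit vertex 2 (distance=8)
    Update dist[6] = 13
  Visit vertex 8 (distance=8)
  Visit vertex 7 (distance=9)
    Update dist[6] = 10
  Visit vertex 6 (distance=10)

Step 3: Shortest path: 3 -> 4 -> 7 -> 6
Total weight: 2 + 7 + 1 = 10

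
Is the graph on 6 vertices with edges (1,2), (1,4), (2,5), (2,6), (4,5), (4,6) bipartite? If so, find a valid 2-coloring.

Step 1: Attempt 2-coloring using BFS:
  Start at vertex 1, assign color 0
  Color vertex 2 with color 1 (neighbor of 1)
  Color vertex 4 with color 1 (neighbor of 1)
  Color vertex 5 with color 0 (neighbor of 2)
  Color vertex 6 with color 0 (neighbor of 2)
  Start new component at vertex 3, assign color 0

Step 2: 2-coloring succeeded. No conflicts found.
  Set A (color 0): {1, 3, 5, 6}
  Set B (color 1): {2, 4}

The graph is bipartite with partition {1, 3, 5, 6}, {2, 4}.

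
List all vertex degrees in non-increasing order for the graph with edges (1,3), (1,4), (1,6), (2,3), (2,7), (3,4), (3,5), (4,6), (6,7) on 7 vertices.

Step 1: Count edges incident to each vertex:
  deg(1) = 3 (neighbors: 3, 4, 6)
  deg(2) = 2 (neighbors: 3, 7)
  deg(3) = 4 (neighbors: 1, 2, 4, 5)
  deg(4) = 3 (neighbors: 1, 3, 6)
  deg(5) = 1 (neighbors: 3)
  deg(6) = 3 (neighbors: 1, 4, 7)
  deg(7) = 2 (neighbors: 2, 6)

Step 2: Sort degrees in non-increasing order:
  Degrees: [3, 2, 4, 3, 1, 3, 2] -> sorted: [4, 3, 3, 3, 2, 2, 1]

Degree sequence: [4, 3, 3, 3, 2, 2, 1]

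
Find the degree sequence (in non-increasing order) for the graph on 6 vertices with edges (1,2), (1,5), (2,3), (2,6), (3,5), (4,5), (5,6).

Step 1: Count edges incident to each vertex:
  deg(1) = 2 (neighbors: 2, 5)
  deg(2) = 3 (neighbors: 1, 3, 6)
  deg(3) = 2 (neighbors: 2, 5)
  deg(4) = 1 (neighbors: 5)
  deg(5) = 4 (neighbors: 1, 3, 4, 6)
  deg(6) = 2 (neighbors: 2, 5)

Step 2: Sort degrees in non-increasing order:
  Degrees: [2, 3, 2, 1, 4, 2] -> sorted: [4, 3, 2, 2, 2, 1]

Degree sequence: [4, 3, 2, 2, 2, 1]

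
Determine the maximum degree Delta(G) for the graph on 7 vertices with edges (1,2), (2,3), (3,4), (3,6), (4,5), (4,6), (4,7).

Step 1: Count edges incident to each vertex:
  deg(1) = 1 (neighbors: 2)
  deg(2) = 2 (neighbors: 1, 3)
  deg(3) = 3 (neighbors: 2, 4, 6)
  deg(4) = 4 (neighbors: 3, 5, 6, 7)
  deg(5) = 1 (neighbors: 4)
  deg(6) = 2 (neighbors: 3, 4)
  deg(7) = 1 (neighbors: 4)

Step 2: Find maximum:
  max(1, 2, 3, 4, 1, 2, 1) = 4 (vertex 4)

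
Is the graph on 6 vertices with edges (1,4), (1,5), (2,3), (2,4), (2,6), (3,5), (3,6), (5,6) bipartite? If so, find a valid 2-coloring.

Step 1: Attempt 2-coloring using BFS:
  Start at vertex 1, assign color 0
  Color vertex 4 with color 1 (neighbor of 1)
  Color vertex 5 with color 1 (neighbor of 1)
  Color vertex 2 with color 0 (neighbor of 4)
  Color vertex 3 with color 0 (neighbor of 5)
  Color vertex 6 with color 0 (neighbor of 5)

Step 2: Conflict found! Vertices 2 and 3 are adjacent but have the same color.
This means the graph contains an odd cycle.

The graph is NOT bipartite.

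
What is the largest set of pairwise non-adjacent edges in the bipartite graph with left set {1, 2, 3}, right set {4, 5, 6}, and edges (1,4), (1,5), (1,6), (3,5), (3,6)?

Step 1: List the neighbors of each left vertex:
  1: 4, 5, 6
  2: (none)
  3: 5, 6

Step 2: Greedily match left vertices, then look for augmenting paths:
  Match 1 -- 4
  Match 3 -- 5
  No augmenting path remains.

Step 3: Verify this is maximum:
  Matching has size 2. The vertex set {1, 3} covers every edge and has size 2; any matching has at most one edge per cover vertex, so 2 is maximum (König's theorem).

Maximum matching: {(1,4), (3,5)}
Size: 2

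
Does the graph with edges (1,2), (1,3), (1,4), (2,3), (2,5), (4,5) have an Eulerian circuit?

Step 1: Find the degree of each vertex:
  deg(1) = 3
  deg(2) = 3
  deg(3) = 2
  deg(4) = 2
  deg(5) = 2

Step 2: Count vertices with odd degree:
  Odd-degree vertices: 1, 2 (2 total)

Step 3: Apply Euler's theorem:
  - Eulerian circuit exists iff graph is connected and all vertices have even degree
  - Eulerian path exists iff graph is connected and has 0 or 2 odd-degree vertices

Graph is connected with exactly 2 odd-degree vertices (1, 2).
Eulerian path exists (starting and ending at the odd-degree vertices), but no Eulerian circuit.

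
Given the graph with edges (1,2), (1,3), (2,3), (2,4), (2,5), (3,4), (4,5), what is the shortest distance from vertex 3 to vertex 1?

Step 1: Build adjacency list:
  1: 2, 3
  2: 1, 3, 4, 5
  3: 1, 2, 4
  4: 2, 3, 5
  5: 2, 4

Step 2: BFS from vertex 3 to find shortest path to 1:
  vertex 1 reached at distance 1

Step 3: Shortest path: 3 -> 1
Path length: 1 edge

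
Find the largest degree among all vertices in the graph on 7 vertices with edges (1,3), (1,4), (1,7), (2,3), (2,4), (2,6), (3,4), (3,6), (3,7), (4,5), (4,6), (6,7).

Step 1: Count edges incident to each vertex:
  deg(1) = 3 (neighbors: 3, 4, 7)
  deg(2) = 3 (neighbors: 3, 4, 6)
  deg(3) = 5 (neighbors: 1, 2, 4, 6, 7)
  deg(4) = 5 (neighbors: 1, 2, 3, 5, 6)
  deg(5) = 1 (neighbors: 4)
  deg(6) = 4 (neighbors: 2, 3, 4, 7)
  deg(7) = 3 (neighbors: 1, 3, 6)

Step 2: Find maximum:
  max(3, 3, 5, 5, 1, 4, 3) = 5 (vertex 3)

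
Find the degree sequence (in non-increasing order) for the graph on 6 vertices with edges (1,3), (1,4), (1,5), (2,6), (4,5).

Step 1: Count edges incident to each vertex:
  deg(1) = 3 (neighbors: 3, 4, 5)
  deg(2) = 1 (neighbors: 6)
  deg(3) = 1 (neighbors: 1)
  deg(4) = 2 (neighbors: 1, 5)
  deg(5) = 2 (neighbors: 1, 4)
  deg(6) = 1 (neighbors: 2)

Step 2: Sort degrees in non-increasing order:
  Degrees: [3, 1, 1, 2, 2, 1] -> sorted: [3, 2, 2, 1, 1, 1]

Degree sequence: [3, 2, 2, 1, 1, 1]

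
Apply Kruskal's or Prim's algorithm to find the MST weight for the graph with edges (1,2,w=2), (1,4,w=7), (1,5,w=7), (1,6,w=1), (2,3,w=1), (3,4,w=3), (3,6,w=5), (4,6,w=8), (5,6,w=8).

Apply Kruskal's algorithm (sort edges by weight, add if no cycle):

Sorted edges by weight:
  (1,6) w=1
  (2,3) w=1
  (1,2) w=2
  (3,4) w=3
  (3,6) w=5
  (1,4) w=7
  (1,5) w=7
  (4,6) w=8
  (5,6) w=8

Add edge (1,6) w=1 -- no cycle. Running total: 1
Add edge (2,3) w=1 -- no cycle. Running total: 2
Add edge (1,2) w=2 -- no cycle. Running total: 4
Add edge (3,4) w=3 -- no cycle. Running total: 7
Skip edge (3,6) w=5 -- would create cycle
Skip edge (1,4) w=7 -- would create cycle
Add edge (1,5) w=7 -- no cycle. Running total: 14

MST edges: (1,6,w=1), (2,3,w=1), (1,2,w=2), (3,4,w=3), (1,5,w=7)
Total MST weight: 1 + 1 + 2 + 3 + 7 = 14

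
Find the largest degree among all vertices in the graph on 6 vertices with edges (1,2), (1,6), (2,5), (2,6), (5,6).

Step 1: Count edges incident to each vertex:
  deg(1) = 2 (neighbors: 2, 6)
  deg(2) = 3 (neighbors: 1, 5, 6)
  deg(3) = 0 (neighbors: none)
  deg(4) = 0 (neighbors: none)
  deg(5) = 2 (neighbors: 2, 6)
  deg(6) = 3 (neighbors: 1, 2, 5)

Step 2: Find maximum:
  max(2, 3, 0, 0, 2, 3) = 3 (vertex 2)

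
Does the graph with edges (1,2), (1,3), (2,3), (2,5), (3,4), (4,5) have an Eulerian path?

Step 1: Find the degree of each vertex:
  deg(1) = 2
  deg(2) = 3
  deg(3) = 3
  deg(4) = 2
  deg(5) = 2

Step 2: Count vertices with odd degree:
  Odd-degree vertices: 2, 3 (2 total)

Step 3: Apply Euler's theorem:
  - Eulerian circuit exists iff graph is connected and all vertices have even degree
  - Eulerian path exists iff graph is connected and has 0 or 2 odd-degree vertices

Graph is connected with exactly 2 odd-degree vertices (2, 3).
Eulerian path exists (starting and ending at the odd-degree vertices), but no Eulerian circuit.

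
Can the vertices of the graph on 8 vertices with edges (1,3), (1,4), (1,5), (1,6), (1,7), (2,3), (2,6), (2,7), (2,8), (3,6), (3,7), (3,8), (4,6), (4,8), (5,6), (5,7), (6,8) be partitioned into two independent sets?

Step 1: Attempt 2-coloring using BFS:
  Start at vertex 1, assign color 0
  Color vertex 3 with color 1 (neighbor of 1)
  Color vertex 4 with color 1 (neighbor of 1)
  Color vertex 5 with color 1 (neighbor of 1)
  Color vertex 6 with color 1 (neighbor of 1)
  Color vertex 7 with color 1 (neighbor of 1)
  Color vertex 2 with color 0 (neighbor of 3)

Step 2: Conflict found! Vertices 3 and 6 are adjacent but have the same color.
This means the graph contains an odd cycle.

The graph is NOT bipartite.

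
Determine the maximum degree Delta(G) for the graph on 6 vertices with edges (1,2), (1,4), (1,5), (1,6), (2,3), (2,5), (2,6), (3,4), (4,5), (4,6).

Step 1: Count edges incident to each vertex:
  deg(1) = 4 (neighbors: 2, 4, 5, 6)
  deg(2) = 4 (neighbors: 1, 3, 5, 6)
  deg(3) = 2 (neighbors: 2, 4)
  deg(4) = 4 (neighbors: 1, 3, 5, 6)
  deg(5) = 3 (neighbors: 1, 2, 4)
  deg(6) = 3 (neighbors: 1, 2, 4)

Step 2: Find maximum:
  max(4, 4, 2, 4, 3, 3) = 4 (vertex 1)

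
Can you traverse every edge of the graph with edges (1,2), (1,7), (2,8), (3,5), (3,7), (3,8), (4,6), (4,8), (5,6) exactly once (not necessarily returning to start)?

Step 1: Find the degree of each vertex:
  deg(1) = 2
  deg(2) = 2
  deg(3) = 3
  deg(4) = 2
  deg(5) = 2
  deg(6) = 2
  deg(7) = 2
  deg(8) = 3

Step 2: Count vertices with odd degree:
  Odd-degree vertices: 3, 8 (2 total)

Step 3: Apply Euler's theorem:
  - Eulerian circuit exists iff graph is connected and all vertices have even degree
  - Eulerian path exists iff graph is connected and has 0 or 2 odd-degree vertices

Graph is connected with exactly 2 odd-degree vertices (3, 8).
Eulerian path exists (starting and ending at the odd-degree vertices), but no Eulerian circuit.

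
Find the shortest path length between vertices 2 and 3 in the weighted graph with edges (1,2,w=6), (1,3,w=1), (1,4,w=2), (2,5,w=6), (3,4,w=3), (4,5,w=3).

Step 1: Build adjacency list with weights:
  1: 2(w=6), 3(w=1), 4(w=2)
  2: 1(w=6), 5(w=6)
  3: 1(w=1), 4(w=3)
  4: 1(w=2), 3(w=3), 5(w=3)
  5: 2(w=6), 4(w=3)

Step 2: Apply Dijkstra's algorithm from vertex 2:
  Visit vertex 2 (distance=0)
    Update dist[1] = 6
    Update dist[5] = 6
  Visit vertex 1 (distance=6)
    Update dist[3] = 7
    Update dist[4] = 8
  Visit vertex 5 (distance=6)
  Visit vertex 3 (distance=7)

Step 3: Shortest path: 2 -> 1 -> 3
Total weight: 6 + 1 = 7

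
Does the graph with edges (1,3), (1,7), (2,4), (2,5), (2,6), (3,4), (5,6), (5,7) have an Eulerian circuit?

Step 1: Find the degree of each vertex:
  deg(1) = 2
  deg(2) = 3
  deg(3) = 2
  deg(4) = 2
  deg(5) = 3
  deg(6) = 2
  deg(7) = 2

Step 2: Count vertices with odd degree:
  Odd-degree vertices: 2, 5 (2 total)

Step 3: Apply Euler's theorem:
  - Eulerian circuit exists iff graph is connected and all vertices have even degree
  - Eulerian path exists iff graph is connected and has 0 or 2 odd-degree vertices

Graph is connected with exactly 2 odd-degree vertices (2, 5).
Eulerian path exists (starting and ending at the odd-degree vertices), but no Eulerian circuit.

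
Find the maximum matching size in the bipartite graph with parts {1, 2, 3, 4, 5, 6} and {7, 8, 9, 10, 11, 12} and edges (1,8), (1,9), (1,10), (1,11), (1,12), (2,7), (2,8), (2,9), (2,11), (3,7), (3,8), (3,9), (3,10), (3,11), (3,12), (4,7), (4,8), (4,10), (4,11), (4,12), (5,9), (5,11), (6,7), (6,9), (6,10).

Step 1: List the neighbors of each left vertex:
  1: 8, 9, 10, 11, 12
  2: 7, 8, 9, 11
  3: 7, 8, 9, 10, 11, 12
  4: 7, 8, 10, 11, 12
  5: 9, 11
  6: 7, 9, 10

Step 2: Greedily match left vertices, then look for augmenting paths:
  Match 1 -- 8
  Match 2 -- 7
  Match 3 -- 12
  Match 4 -- 10
  Match 5 -- 11
  Match 6 -- 9
  No augmenting path remains.

Step 3: Verify this is maximum:
  Matching size 6 = min(|L|, |R|) = min(6, 6), which is an upper bound, so this matching is maximum.

Maximum matching: {(1,8), (2,7), (3,12), (4,10), (5,11), (6,9)}
Size: 6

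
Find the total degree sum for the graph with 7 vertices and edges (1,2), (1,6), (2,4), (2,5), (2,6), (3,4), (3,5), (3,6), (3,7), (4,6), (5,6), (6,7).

Step 1: Count edges incident to each vertex:
  deg(1) = 2 (neighbors: 2, 6)
  deg(2) = 4 (neighbors: 1, 4, 5, 6)
  deg(3) = 4 (neighbors: 4, 5, 6, 7)
  deg(4) = 3 (neighbors: 2, 3, 6)
  deg(5) = 3 (neighbors: 2, 3, 6)
  deg(6) = 6 (neighbors: 1, 2, 3, 4, 5, 7)
  deg(7) = 2 (neighbors: 3, 6)

Step 2: Sum all degrees:
  2 + 4 + 4 + 3 + 3 + 6 + 2 = 24

Verification: sum of degrees = 2 * |E| = 2 * 12 = 24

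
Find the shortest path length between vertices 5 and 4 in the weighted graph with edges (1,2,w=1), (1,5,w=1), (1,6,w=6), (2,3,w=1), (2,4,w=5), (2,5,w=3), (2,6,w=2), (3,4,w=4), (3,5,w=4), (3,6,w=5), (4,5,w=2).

Step 1: Build adjacency list with weights:
  1: 2(w=1), 5(w=1), 6(w=6)
  2: 1(w=1), 3(w=1), 4(w=5), 5(w=3), 6(w=2)
  3: 2(w=1), 4(w=4), 5(w=4), 6(w=5)
  4: 2(w=5), 3(w=4), 5(w=2)
  5: 1(w=1), 2(w=3), 3(w=4), 4(w=2)
  6: 1(w=6), 2(w=2), 3(w=5)

Step 2: Apply Dijkstra's algorithm from vertex 5:
  Visit vertex 5 (distance=0)
    Update dist[1] = 1
    Update dist[2] = 3
    Update dist[3] = 4
    Update dist[4] = 2
  Visit vertex 1 (distance=1)
    Update dist[2] = 2
    Update dist[6] = 7
  Visit vertex 2 (distance=2)
    Update dist[3] = 3
    Update dist[6] = 4
  Visit vertex 4 (distance=2)

Step 3: Shortest path: 5 -> 4
Total weight: 2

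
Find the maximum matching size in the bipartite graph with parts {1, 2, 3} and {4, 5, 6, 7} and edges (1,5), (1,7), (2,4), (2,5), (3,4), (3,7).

Step 1: List the neighbors of each left vertex:
  1: 5, 7
  2: 4, 5
  3: 4, 7

Step 2: Greedily match left vertices, then look for augmenting paths:
  Match 1 -- 5
  Match 2 -- 4
  Match 3 -- 7
  No augmenting path remains.

Step 3: Verify this is maximum:
  Matching size 3 = min(|L|, |R|) = min(3, 4), which is an upper bound, so this matching is maximum.

Maximum matching: {(1,5), (2,4), (3,7)}
Size: 3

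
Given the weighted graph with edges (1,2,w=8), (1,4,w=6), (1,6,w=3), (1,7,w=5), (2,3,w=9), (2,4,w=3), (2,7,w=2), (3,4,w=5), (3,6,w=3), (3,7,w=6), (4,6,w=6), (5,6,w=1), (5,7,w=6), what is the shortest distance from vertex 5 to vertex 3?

Step 1: Build adjacency list with weights:
  1: 2(w=8), 4(w=6), 6(w=3), 7(w=5)
  2: 1(w=8), 3(w=9), 4(w=3), 7(w=2)
  3: 2(w=9), 4(w=5), 6(w=3), 7(w=6)
  4: 1(w=6), 2(w=3), 3(w=5), 6(w=6)
  5: 6(w=1), 7(w=6)
  6: 1(w=3), 3(w=3), 4(w=6), 5(w=1)
  7: 1(w=5), 2(w=2), 3(w=6), 5(w=6)

Step 2: Apply Dijkstra's algorithm from vertex 5:
  Visit vertex 5 (distance=0)
    Update dist[6] = 1
    Update dist[7] = 6
  Visit vertex 6 (distance=1)
    Update dist[1] = 4
    Update dist[3] = 4
    Update dist[4] = 7
  Visit vertex 1 (distance=4)
    Update dist[2] = 12
  Visit vertex 3 (distance=4)

Step 3: Shortest path: 5 -> 6 -> 3
Total weight: 1 + 3 = 4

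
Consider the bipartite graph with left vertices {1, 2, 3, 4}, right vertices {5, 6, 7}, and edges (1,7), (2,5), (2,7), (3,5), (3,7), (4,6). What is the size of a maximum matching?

Step 1: List the neighbors of each left vertex:
  1: 7
  2: 5, 7
  3: 5, 7
  4: 6

Step 2: Greedily match left vertices, then look for augmenting paths:
  Match 1 -- 7
  Match 2 -- 5
  Match 4 -- 6
  No augmenting path remains.

Step 3: Verify this is maximum:
  Matching size 3 = min(|L|, |R|) = min(4, 3), which is an upper bound, so this matching is maximum.

Maximum matching: {(1,7), (2,5), (4,6)}
Size: 3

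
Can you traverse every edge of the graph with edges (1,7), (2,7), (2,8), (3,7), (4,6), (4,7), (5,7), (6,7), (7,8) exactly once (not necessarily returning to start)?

Step 1: Find the degree of each vertex:
  deg(1) = 1
  deg(2) = 2
  deg(3) = 1
  deg(4) = 2
  deg(5) = 1
  deg(6) = 2
  deg(7) = 7
  deg(8) = 2

Step 2: Count vertices with odd degree:
  Odd-degree vertices: 1, 3, 5, 7 (4 total)

Step 3: Apply Euler's theorem:
  - Eulerian circuit exists iff graph is connected and all vertices have even degree
  - Eulerian path exists iff graph is connected and has 0 or 2 odd-degree vertices

Graph has 4 odd-degree vertices (need 0 or 2).
Neither Eulerian path nor Eulerian circuit exists.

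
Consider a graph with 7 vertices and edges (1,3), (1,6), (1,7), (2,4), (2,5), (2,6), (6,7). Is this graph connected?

Step 1: Build adjacency list from edges:
  1: 3, 6, 7
  2: 4, 5, 6
  3: 1
  4: 2
  5: 2
  6: 1, 2, 7
  7: 1, 6

Step 2: Run BFS/DFS from vertex 1:
  Visited: {1, 3, 6, 7, 2, 4, 5}
  Reached 7 of 7 vertices

Step 3: All 7 vertices reached from vertex 1, so the graph is connected.
Answer: Yes, the graph is connected.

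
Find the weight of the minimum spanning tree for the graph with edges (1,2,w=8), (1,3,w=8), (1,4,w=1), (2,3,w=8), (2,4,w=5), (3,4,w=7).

Apply Kruskal's algorithm (sort edges by weight, add if no cycle):

Sorted edges by weight:
  (1,4) w=1
  (2,4) w=5
  (3,4) w=7
  (1,2) w=8
  (1,3) w=8
  (2,3) w=8

Add edge (1,4) w=1 -- no cycle. Running total: 1
Add edge (2,4) w=5 -- no cycle. Running total: 6
Add edge (3,4) w=7 -- no cycle. Running total: 13

MST edges: (1,4,w=1), (2,4,w=5), (3,4,w=7)
Total MST weight: 1 + 5 + 7 = 13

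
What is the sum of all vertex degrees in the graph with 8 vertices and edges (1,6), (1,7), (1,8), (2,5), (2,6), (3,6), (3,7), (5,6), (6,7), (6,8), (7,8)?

Step 1: Count edges incident to each vertex:
  deg(1) = 3 (neighbors: 6, 7, 8)
  deg(2) = 2 (neighbors: 5, 6)
  deg(3) = 2 (neighbors: 6, 7)
  deg(4) = 0 (neighbors: none)
  deg(5) = 2 (neighbors: 2, 6)
  deg(6) = 6 (neighbors: 1, 2, 3, 5, 7, 8)
  deg(7) = 4 (neighbors: 1, 3, 6, 8)
  deg(8) = 3 (neighbors: 1, 6, 7)

Step 2: Sum all degrees:
  3 + 2 + 2 + 0 + 2 + 6 + 4 + 3 = 22

Verification: sum of degrees = 2 * |E| = 2 * 11 = 22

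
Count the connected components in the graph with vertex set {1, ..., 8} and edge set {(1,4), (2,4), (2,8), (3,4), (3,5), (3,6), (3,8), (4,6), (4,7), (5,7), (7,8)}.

Step 1: Build adjacency list from edges:
  1: 4
  2: 4, 8
  3: 4, 5, 6, 8
  4: 1, 2, 3, 6, 7
  5: 3, 7
  6: 3, 4
  7: 4, 5, 8
  8: 2, 3, 7

Step 2: Run BFS/DFS from vertex 1:
  Visited: {1, 4, 2, 3, 6, 7, 8, 5}
  Reached 8 of 8 vertices

Step 3: All 8 vertices reached from vertex 1, so the graph is connected.
Number of connected components: 1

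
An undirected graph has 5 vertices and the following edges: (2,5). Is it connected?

Step 1: Build adjacency list from edges:
  1: (none)
  2: 5
  3: (none)
  4: (none)
  5: 2

Step 2: Run BFS/DFS from vertex 1:
  Visited: {1}
  Reached 1 of 5 vertices

Step 3: Only 1 of 5 vertices reached. Graph is disconnected.
Connected components: {1}, {2, 5}, {3}, {4}
Answer: No, the graph is not connected (4 components).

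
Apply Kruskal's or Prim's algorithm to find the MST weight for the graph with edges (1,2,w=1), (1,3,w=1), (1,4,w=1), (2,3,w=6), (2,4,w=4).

Apply Kruskal's algorithm (sort edges by weight, add if no cycle):

Sorted edges by weight:
  (1,4) w=1
  (1,2) w=1
  (1,3) w=1
  (2,4) w=4
  (2,3) w=6

Add edge (1,4) w=1 -- no cycle. Running total: 1
Add edge (1,2) w=1 -- no cycle. Running total: 2
Add edge (1,3) w=1 -- no cycle. Running total: 3

MST edges: (1,4,w=1), (1,2,w=1), (1,3,w=1)
Total MST weight: 1 + 1 + 1 = 3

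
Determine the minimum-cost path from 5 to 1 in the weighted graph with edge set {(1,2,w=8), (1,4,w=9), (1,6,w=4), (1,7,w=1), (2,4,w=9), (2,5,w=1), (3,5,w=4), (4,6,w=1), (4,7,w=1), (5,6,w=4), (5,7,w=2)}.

Step 1: Build adjacency list with weights:
  1: 2(w=8), 4(w=9), 6(w=4), 7(w=1)
  2: 1(w=8), 4(w=9), 5(w=1)
  3: 5(w=4)
  4: 1(w=9), 2(w=9), 6(w=1), 7(w=1)
  5: 2(w=1), 3(w=4), 6(w=4), 7(w=2)
  6: 1(w=4), 4(w=1), 5(w=4)
  7: 1(w=1), 4(w=1), 5(w=2)

Step 2: Apply Dijkstra's algorithm from vertex 5:
  Visit vertex 5 (distance=0)
    Update dist[2] = 1
    Update dist[3] = 4
    Update dist[6] = 4
    Update dist[7] = 2
  Visit vertex 2 (distance=1)
    Update dist[1] = 9
    Update dist[4] = 10
  Visit vertex 7 (distance=2)
    Update dist[1] = 3
    Update dist[4] = 3
  Visit vertex 1 (distance=3)

Step 3: Shortest path: 5 -> 7 -> 1
Total weight: 2 + 1 = 3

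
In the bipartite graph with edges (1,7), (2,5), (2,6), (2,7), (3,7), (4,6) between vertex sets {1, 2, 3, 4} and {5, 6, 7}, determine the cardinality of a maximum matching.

Step 1: List the neighbors of each left vertex:
  1: 7
  2: 5, 6, 7
  3: 7
  4: 6

Step 2: Greedily match left vertices, then look for augmenting paths:
  Match 1 -- 7
  Match 2 -- 5
  Match 4 -- 6
  No augmenting path remains.

Step 3: Verify this is maximum:
  Matching size 3 = min(|L|, |R|) = min(4, 3), which is an upper bound, so this matching is maximum.

Maximum matching: {(1,7), (2,5), (4,6)}
Size: 3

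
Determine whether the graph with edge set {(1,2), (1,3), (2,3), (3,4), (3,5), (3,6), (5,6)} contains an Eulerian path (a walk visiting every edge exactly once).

Step 1: Find the degree of each vertex:
  deg(1) = 2
  deg(2) = 2
  deg(3) = 5
  deg(4) = 1
  deg(5) = 2
  deg(6) = 2

Step 2: Count vertices with odd degree:
  Odd-degree vertices: 3, 4 (2 total)

Step 3: Apply Euler's theorem:
  - Eulerian circuit exists iff graph is connected and all vertices have even degree
  - Eulerian path exists iff graph is connected and has 0 or 2 odd-degree vertices

Graph is connected with exactly 2 odd-degree vertices (3, 4).
Eulerian path exists (starting and ending at the odd-degree vertices), but no Eulerian circuit.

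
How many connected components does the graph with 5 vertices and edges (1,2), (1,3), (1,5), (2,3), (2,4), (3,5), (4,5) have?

Step 1: Build adjacency list from edges:
  1: 2, 3, 5
  2: 1, 3, 4
  3: 1, 2, 5
  4: 2, 5
  5: 1, 3, 4

Step 2: Run BFS/DFS from vertex 1:
  Visited: {1, 2, 3, 5, 4}
  Reached 5 of 5 vertices

Step 3: All 5 vertices reached from vertex 1, so the graph is connected.
Number of connected components: 1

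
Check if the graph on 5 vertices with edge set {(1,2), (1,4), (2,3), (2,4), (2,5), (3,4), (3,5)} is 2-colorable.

Step 1: Attempt 2-coloring using BFS:
  Start at vertex 1, assign color 0
  Color vertex 2 with color 1 (neighbor of 1)
  Color vertex 4 with color 1 (neighbor of 1)
  Color vertex 3 with color 0 (neighbor of 2)

Step 2: Conflict found! Vertices 2 and 4 are adjacent but have the same color.
This means the graph contains an odd cycle.

The graph is NOT bipartite.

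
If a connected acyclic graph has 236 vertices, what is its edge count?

A tree on n vertices always has exactly n - 1 edges.
For n = 236: edges = 236 - 1 = 235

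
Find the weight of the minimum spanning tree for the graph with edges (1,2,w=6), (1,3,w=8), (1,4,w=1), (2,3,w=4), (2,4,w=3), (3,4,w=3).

Apply Kruskal's algorithm (sort edges by weight, add if no cycle):

Sorted edges by weight:
  (1,4) w=1
  (2,4) w=3
  (3,4) w=3
  (2,3) w=4
  (1,2) w=6
  (1,3) w=8

Add edge (1,4) w=1 -- no cycle. Running total: 1
Add edge (2,4) w=3 -- no cycle. Running total: 4
Add edge (3,4) w=3 -- no cycle. Running total: 7

MST edges: (1,4,w=1), (2,4,w=3), (3,4,w=3)
Total MST weight: 1 + 3 + 3 = 7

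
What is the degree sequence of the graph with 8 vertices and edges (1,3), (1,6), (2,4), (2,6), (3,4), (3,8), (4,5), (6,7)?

Step 1: Count edges incident to each vertex:
  deg(1) = 2 (neighbors: 3, 6)
  deg(2) = 2 (neighbors: 4, 6)
  deg(3) = 3 (neighbors: 1, 4, 8)
  deg(4) = 3 (neighbors: 2, 3, 5)
  deg(5) = 1 (neighbors: 4)
  deg(6) = 3 (neighbors: 1, 2, 7)
  deg(7) = 1 (neighbors: 6)
  deg(8) = 1 (neighbors: 3)

Step 2: Sort degrees in non-increasing order:
  Degrees: [2, 2, 3, 3, 1, 3, 1, 1] -> sorted: [3, 3, 3, 2, 2, 1, 1, 1]

Degree sequence: [3, 3, 3, 2, 2, 1, 1, 1]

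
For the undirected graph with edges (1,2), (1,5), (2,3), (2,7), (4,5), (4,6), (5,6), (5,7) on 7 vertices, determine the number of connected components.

Step 1: Build adjacency list from edges:
  1: 2, 5
  2: 1, 3, 7
  3: 2
  4: 5, 6
  5: 1, 4, 6, 7
  6: 4, 5
  7: 2, 5

Step 2: Run BFS/DFS from vertex 1:
  Visited: {1, 2, 5, 3, 7, 4, 6}
  Reached 7 of 7 vertices

Step 3: All 7 vertices reached from vertex 1, so the graph is connected.
Number of connected components: 1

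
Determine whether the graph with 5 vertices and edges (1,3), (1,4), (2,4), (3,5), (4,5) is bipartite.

Step 1: Attempt 2-coloring using BFS:
  Start at vertex 1, assign color 0
  Color vertex 3 with color 1 (neighbor of 1)
  Color vertex 4 with color 1 (neighbor of 1)
  Color vertex 5 with color 0 (neighbor of 3)
  Color vertex 2 with color 0 (neighbor of 4)

Step 2: 2-coloring succeeded. No conflicts found.
  Set A (color 0): {1, 2, 5}
  Set B (color 1): {3, 4}

The graph is bipartite with partition {1, 2, 5}, {3, 4}.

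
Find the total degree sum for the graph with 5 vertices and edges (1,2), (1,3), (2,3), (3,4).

Step 1: Count edges incident to each vertex:
  deg(1) = 2 (neighbors: 2, 3)
  deg(2) = 2 (neighbors: 1, 3)
  deg(3) = 3 (neighbors: 1, 2, 4)
  deg(4) = 1 (neighbors: 3)
  deg(5) = 0 (neighbors: none)

Step 2: Sum all degrees:
  2 + 2 + 3 + 1 + 0 = 8

Verification: sum of degrees = 2 * |E| = 2 * 4 = 8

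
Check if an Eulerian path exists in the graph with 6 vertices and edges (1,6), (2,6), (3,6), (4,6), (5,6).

Step 1: Find the degree of each vertex:
  deg(1) = 1
  deg(2) = 1
  deg(3) = 1
  deg(4) = 1
  deg(5) = 1
  deg(6) = 5

Step 2: Count vertices with odd degree:
  Odd-degree vertices: 1, 2, 3, 4, 5, 6 (6 total)

Step 3: Apply Euler's theorem:
  - Eulerian circuit exists iff graph is connected and all vertices have even degree
  - Eulerian path exists iff graph is connected and has 0 or 2 odd-degree vertices

Graph has 6 odd-degree vertices (need 0 or 2).
Neither Eulerian path nor Eulerian circuit exists.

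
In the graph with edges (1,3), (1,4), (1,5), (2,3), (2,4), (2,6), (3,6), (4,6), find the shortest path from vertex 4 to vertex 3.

Step 1: Build adjacency list:
  1: 3, 4, 5
  2: 3, 4, 6
  3: 1, 2, 6
  4: 1, 2, 6
  5: 1
  6: 2, 3, 4

Step 2: BFS from vertex 4 to find shortest path to 3:
  vertex 1 reached at distance 1
  vertex 2 reached at distance 1
  vertex 6 reached at distance 1
  vertex 3 reached at distance 2

Step 3: Shortest path: 4 -> 1 -> 3
Path length: 2 edges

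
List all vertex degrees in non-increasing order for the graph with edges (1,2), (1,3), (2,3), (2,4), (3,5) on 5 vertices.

Step 1: Count edges incident to each vertex:
  deg(1) = 2 (neighbors: 2, 3)
  deg(2) = 3 (neighbors: 1, 3, 4)
  deg(3) = 3 (neighbors: 1, 2, 5)
  deg(4) = 1 (neighbors: 2)
  deg(5) = 1 (neighbors: 3)

Step 2: Sort degrees in non-increasing order:
  Degrees: [2, 3, 3, 1, 1] -> sorted: [3, 3, 2, 1, 1]

Degree sequence: [3, 3, 2, 1, 1]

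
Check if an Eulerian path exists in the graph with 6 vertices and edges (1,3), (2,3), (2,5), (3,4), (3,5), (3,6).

Step 1: Find the degree of each vertex:
  deg(1) = 1
  deg(2) = 2
  deg(3) = 5
  deg(4) = 1
  deg(5) = 2
  deg(6) = 1

Step 2: Count vertices with odd degree:
  Odd-degree vertices: 1, 3, 4, 6 (4 total)

Step 3: Apply Euler's theorem:
  - Eulerian circuit exists iff graph is connected and all vertices have even degree
  - Eulerian path exists iff graph is connected and has 0 or 2 odd-degree vertices

Graph has 4 odd-degree vertices (need 0 or 2).
Neither Eulerian path nor Eulerian circuit exists.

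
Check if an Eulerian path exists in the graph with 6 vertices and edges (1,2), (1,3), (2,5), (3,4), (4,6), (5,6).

Step 1: Find the degree of each vertex:
  deg(1) = 2
  deg(2) = 2
  deg(3) = 2
  deg(4) = 2
  deg(5) = 2
  deg(6) = 2

Step 2: Count vertices with odd degree:
  All vertices have even degree (0 odd-degree vertices)

Step 3: Apply Euler's theorem:
  - Eulerian circuit exists iff graph is connected and all vertices have even degree
  - Eulerian path exists iff graph is connected and has 0 or 2 odd-degree vertices

Graph is connected with 0 odd-degree vertices.
Both Eulerian circuit and Eulerian path exist.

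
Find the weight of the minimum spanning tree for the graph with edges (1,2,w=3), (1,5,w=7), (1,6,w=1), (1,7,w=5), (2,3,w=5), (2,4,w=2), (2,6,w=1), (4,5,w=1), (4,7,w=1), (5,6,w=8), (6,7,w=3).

Apply Kruskal's algorithm (sort edges by weight, add if no cycle):

Sorted edges by weight:
  (1,6) w=1
  (2,6) w=1
  (4,7) w=1
  (4,5) w=1
  (2,4) w=2
  (1,2) w=3
  (6,7) w=3
  (1,7) w=5
  (2,3) w=5
  (1,5) w=7
  (5,6) w=8

Add edge (1,6) w=1 -- no cycle. Running total: 1
Add edge (2,6) w=1 -- no cycle. Running total: 2
Add edge (4,7) w=1 -- no cycle. Running total: 3
Add edge (4,5) w=1 -- no cycle. Running total: 4
Add edge (2,4) w=2 -- no cycle. Running total: 6
Skip edge (1,2) w=3 -- would create cycle
Skip edge (6,7) w=3 -- would create cycle
Skip edge (1,7) w=5 -- would create cycle
Add edge (2,3) w=5 -- no cycle. Running total: 11

MST edges: (1,6,w=1), (2,6,w=1), (4,7,w=1), (4,5,w=1), (2,4,w=2), (2,3,w=5)
Total MST weight: 1 + 1 + 1 + 1 + 2 + 5 = 11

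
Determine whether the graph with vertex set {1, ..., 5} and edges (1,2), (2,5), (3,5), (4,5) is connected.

Step 1: Build adjacency list from edges:
  1: 2
  2: 1, 5
  3: 5
  4: 5
  5: 2, 3, 4

Step 2: Run BFS/DFS from vertex 1:
  Visited: {1, 2, 5, 3, 4}
  Reached 5 of 5 vertices

Step 3: All 5 vertices reached from vertex 1, so the graph is connected.
Answer: Yes, the graph is connected.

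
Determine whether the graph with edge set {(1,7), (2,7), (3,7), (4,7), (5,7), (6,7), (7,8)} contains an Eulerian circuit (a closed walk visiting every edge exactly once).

Step 1: Find the degree of each vertex:
  deg(1) = 1
  deg(2) = 1
  deg(3) = 1
  deg(4) = 1
  deg(5) = 1
  deg(6) = 1
  deg(7) = 7
  deg(8) = 1

Step 2: Count vertices with odd degree:
  Odd-degree vertices: 1, 2, 3, 4, 5, 6, 7, 8 (8 total)

Step 3: Apply Euler's theorem:
  - Eulerian circuit exists iff graph is connected and all vertices have even degree
  - Eulerian path exists iff graph is connected and has 0 or 2 odd-degree vertices

Graph has 8 odd-degree vertices (need 0 or 2).
Neither Eulerian path nor Eulerian circuit exists.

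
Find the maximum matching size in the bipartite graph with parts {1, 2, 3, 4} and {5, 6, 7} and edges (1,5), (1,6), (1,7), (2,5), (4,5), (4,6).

Step 1: List the neighbors of each left vertex:
  1: 5, 6, 7
  2: 5
  3: (none)
  4: 5, 6

Step 2: Greedily match left vertices, then look for augmenting paths:
  Match 1 -- 7
  Match 2 -- 5
  Match 4 -- 6
  No augmenting path remains.

Step 3: Verify this is maximum:
  Matching size 3 = min(|L|, |R|) = min(4, 3), which is an upper bound, so this matching is maximum.

Maximum matching: {(1,7), (2,5), (4,6)}
Size: 3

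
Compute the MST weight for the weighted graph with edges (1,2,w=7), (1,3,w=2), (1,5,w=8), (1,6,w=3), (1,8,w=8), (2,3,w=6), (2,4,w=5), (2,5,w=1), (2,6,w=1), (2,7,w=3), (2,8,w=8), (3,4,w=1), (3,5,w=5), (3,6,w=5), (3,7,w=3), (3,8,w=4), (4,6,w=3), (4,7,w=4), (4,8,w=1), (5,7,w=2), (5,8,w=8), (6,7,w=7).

Apply Kruskal's algorithm (sort edges by weight, add if no cycle):

Sorted edges by weight:
  (2,5) w=1
  (2,6) w=1
  (3,4) w=1
  (4,8) w=1
  (1,3) w=2
  (5,7) w=2
  (1,6) w=3
  (2,7) w=3
  (3,7) w=3
  (4,6) w=3
  (3,8) w=4
  (4,7) w=4
  (2,4) w=5
  (3,5) w=5
  (3,6) w=5
  (2,3) w=6
  (1,2) w=7
  (6,7) w=7
  (1,5) w=8
  (1,8) w=8
  (2,8) w=8
  (5,8) w=8

Add edge (2,5) w=1 -- no cycle. Running total: 1
Add edge (2,6) w=1 -- no cycle. Running total: 2
Add edge (3,4) w=1 -- no cycle. Running total: 3
Add edge (4,8) w=1 -- no cycle. Running total: 4
Add edge (1,3) w=2 -- no cycle. Running total: 6
Add edge (5,7) w=2 -- no cycle. Running total: 8
Add edge (1,6) w=3 -- no cycle. Running total: 11

MST edges: (2,5,w=1), (2,6,w=1), (3,4,w=1), (4,8,w=1), (1,3,w=2), (5,7,w=2), (1,6,w=3)
Total MST weight: 1 + 1 + 1 + 1 + 2 + 2 + 3 = 11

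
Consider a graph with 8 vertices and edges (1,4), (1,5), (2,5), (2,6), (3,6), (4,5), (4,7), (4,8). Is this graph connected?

Step 1: Build adjacency list from edges:
  1: 4, 5
  2: 5, 6
  3: 6
  4: 1, 5, 7, 8
  5: 1, 2, 4
  6: 2, 3
  7: 4
  8: 4

Step 2: Run BFS/DFS from vertex 1:
  Visited: {1, 4, 5, 7, 8, 2, 6, 3}
  Reached 8 of 8 vertices

Step 3: All 8 vertices reached from vertex 1, so the graph is connected.
Answer: Yes, the graph is connected.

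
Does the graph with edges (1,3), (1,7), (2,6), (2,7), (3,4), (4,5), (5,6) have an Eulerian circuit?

Step 1: Find the degree of each vertex:
  deg(1) = 2
  deg(2) = 2
  deg(3) = 2
  deg(4) = 2
  deg(5) = 2
  deg(6) = 2
  deg(7) = 2

Step 2: Count vertices with odd degree:
  All vertices have even degree (0 odd-degree vertices)

Step 3: Apply Euler's theorem:
  - Eulerian circuit exists iff graph is connected and all vertices have even degree
  - Eulerian path exists iff graph is connected and has 0 or 2 odd-degree vertices

Graph is connected with 0 odd-degree vertices.
Both Eulerian circuit and Eulerian path exist.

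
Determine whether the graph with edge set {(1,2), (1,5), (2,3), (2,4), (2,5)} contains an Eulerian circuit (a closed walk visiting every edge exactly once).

Step 1: Find the degree of each vertex:
  deg(1) = 2
  deg(2) = 4
  deg(3) = 1
  deg(4) = 1
  deg(5) = 2

Step 2: Count vertices with odd degree:
  Odd-degree vertices: 3, 4 (2 total)

Step 3: Apply Euler's theorem:
  - Eulerian circuit exists iff graph is connected and all vertices have even degree
  - Eulerian path exists iff graph is connected and has 0 or 2 odd-degree vertices

Graph is connected with exactly 2 odd-degree vertices (3, 4).
Eulerian path exists (starting and ending at the odd-degree vertices), but no Eulerian circuit.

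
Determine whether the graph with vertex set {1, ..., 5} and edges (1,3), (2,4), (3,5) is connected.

Step 1: Build adjacency list from edges:
  1: 3
  2: 4
  3: 1, 5
  4: 2
  5: 3

Step 2: Run BFS/DFS from vertex 1:
  Visited: {1, 3, 5}
  Reached 3 of 5 vertices

Step 3: Only 3 of 5 vertices reached. Graph is disconnected.
Connected components: {1, 3, 5}, {2, 4}
Answer: No, the graph is not connected (2 components).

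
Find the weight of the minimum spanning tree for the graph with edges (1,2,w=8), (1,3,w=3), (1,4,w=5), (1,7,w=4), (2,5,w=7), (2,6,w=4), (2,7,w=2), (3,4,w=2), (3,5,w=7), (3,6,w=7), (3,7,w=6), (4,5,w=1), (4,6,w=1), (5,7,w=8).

Apply Kruskal's algorithm (sort edges by weight, add if no cycle):

Sorted edges by weight:
  (4,6) w=1
  (4,5) w=1
  (2,7) w=2
  (3,4) w=2
  (1,3) w=3
  (1,7) w=4
  (2,6) w=4
  (1,4) w=5
  (3,7) w=6
  (2,5) w=7
  (3,5) w=7
  (3,6) w=7
  (1,2) w=8
  (5,7) w=8

Add edge (4,6) w=1 -- no cycle. Running total: 1
Add edge (4,5) w=1 -- no cycle. Running total: 2
Add edge (2,7) w=2 -- no cycle. Running total: 4
Add edge (3,4) w=2 -- no cycle. Running total: 6
Add edge (1,3) w=3 -- no cycle. Running total: 9
Add edge (1,7) w=4 -- no cycle. Running total: 13

MST edges: (4,6,w=1), (4,5,w=1), (2,7,w=2), (3,4,w=2), (1,3,w=3), (1,7,w=4)
Total MST weight: 1 + 1 + 2 + 2 + 3 + 4 = 13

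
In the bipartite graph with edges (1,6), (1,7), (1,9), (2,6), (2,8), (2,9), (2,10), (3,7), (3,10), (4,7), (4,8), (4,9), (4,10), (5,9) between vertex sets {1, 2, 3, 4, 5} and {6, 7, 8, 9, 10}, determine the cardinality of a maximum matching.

Step 1: List the neighbors of each left vertex:
  1: 6, 7, 9
  2: 6, 8, 9, 10
  3: 7, 10
  4: 7, 8, 9, 10
  5: 9

Step 2: Greedily match left vertices, then look for augmenting paths:
  Match 1 -- 6
  Match 2 -- 8
  Match 3 -- 7
  Match 4 -- 10
  Match 5 -- 9
  No augmenting path remains.

Step 3: Verify this is maximum:
  Matching size 5 = min(|L|, |R|) = min(5, 5), which is an upper bound, so this matching is maximum.

Maximum matching: {(1,6), (2,8), (3,7), (4,10), (5,9)}
Size: 5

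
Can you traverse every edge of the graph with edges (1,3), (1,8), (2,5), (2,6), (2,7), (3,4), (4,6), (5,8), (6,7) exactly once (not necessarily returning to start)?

Step 1: Find the degree of each vertex:
  deg(1) = 2
  deg(2) = 3
  deg(3) = 2
  deg(4) = 2
  deg(5) = 2
  deg(6) = 3
  deg(7) = 2
  deg(8) = 2

Step 2: Count vertices with odd degree:
  Odd-degree vertices: 2, 6 (2 total)

Step 3: Apply Euler's theorem:
  - Eulerian circuit exists iff graph is connected and all vertices have even degree
  - Eulerian path exists iff graph is connected and has 0 or 2 odd-degree vertices

Graph is connected with exactly 2 odd-degree vertices (2, 6).
Eulerian path exists (starting and ending at the odd-degree vertices), but no Eulerian circuit.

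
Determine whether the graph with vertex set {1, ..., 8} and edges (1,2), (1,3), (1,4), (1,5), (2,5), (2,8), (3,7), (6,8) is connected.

Step 1: Build adjacency list from edges:
  1: 2, 3, 4, 5
  2: 1, 5, 8
  3: 1, 7
  4: 1
  5: 1, 2
  6: 8
  7: 3
  8: 2, 6

Step 2: Run BFS/DFS from vertex 1:
  Visited: {1, 2, 3, 4, 5, 8, 7, 6}
  Reached 8 of 8 vertices

Step 3: All 8 vertices reached from vertex 1, so the graph is connected.
Answer: Yes, the graph is connected.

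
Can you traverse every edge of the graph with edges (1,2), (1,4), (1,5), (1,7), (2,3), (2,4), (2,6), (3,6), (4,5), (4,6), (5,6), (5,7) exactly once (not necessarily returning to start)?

Step 1: Find the degree of each vertex:
  deg(1) = 4
  deg(2) = 4
  deg(3) = 2
  deg(4) = 4
  deg(5) = 4
  deg(6) = 4
  deg(7) = 2

Step 2: Count vertices with odd degree:
  All vertices have even degree (0 odd-degree vertices)

Step 3: Apply Euler's theorem:
  - Eulerian circuit exists iff graph is connected and all vertices have even degree
  - Eulerian path exists iff graph is connected and has 0 or 2 odd-degree vertices

Graph is connected with 0 odd-degree vertices.
Both Eulerian circuit and Eulerian path exist.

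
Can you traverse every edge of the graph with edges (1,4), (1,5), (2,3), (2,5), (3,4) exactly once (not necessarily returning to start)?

Step 1: Find the degree of each vertex:
  deg(1) = 2
  deg(2) = 2
  deg(3) = 2
  deg(4) = 2
  deg(5) = 2

Step 2: Count vertices with odd degree:
  All vertices have even degree (0 odd-degree vertices)

Step 3: Apply Euler's theorem:
  - Eulerian circuit exists iff graph is connected and all vertices have even degree
  - Eulerian path exists iff graph is connected and has 0 or 2 odd-degree vertices

Graph is connected with 0 odd-degree vertices.
Both Eulerian circuit and Eulerian path exist.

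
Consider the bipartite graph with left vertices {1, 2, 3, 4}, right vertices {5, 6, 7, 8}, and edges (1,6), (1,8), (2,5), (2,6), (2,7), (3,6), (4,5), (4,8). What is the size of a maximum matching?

Step 1: List the neighbors of each left vertex:
  1: 6, 8
  2: 5, 6, 7
  3: 6
  4: 5, 8

Step 2: Greedily match left vertices, then look for augmenting paths:
  Match 1 -- 8
  Match 2 -- 7
  Match 3 -- 6
  Match 4 -- 5
  No augmenting path remains.

Step 3: Verify this is maximum:
  Matching size 4 = min(|L|, |R|) = min(4, 4), which is an upper bound, so this matching is maximum.

Maximum matching: {(1,8), (2,7), (3,6), (4,5)}
Size: 4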